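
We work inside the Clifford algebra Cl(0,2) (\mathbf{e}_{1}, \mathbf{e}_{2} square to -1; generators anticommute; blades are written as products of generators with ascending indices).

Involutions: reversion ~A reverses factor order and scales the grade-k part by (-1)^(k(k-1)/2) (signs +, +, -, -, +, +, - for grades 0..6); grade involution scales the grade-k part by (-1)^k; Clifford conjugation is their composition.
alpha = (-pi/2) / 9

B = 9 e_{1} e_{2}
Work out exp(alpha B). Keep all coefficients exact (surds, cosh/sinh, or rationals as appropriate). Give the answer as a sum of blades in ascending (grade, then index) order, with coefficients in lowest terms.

B^2 = (9)^2*(e_{1} e_{2})^2 = 81*(-1) = -81 (a basis 2-blade squares to minus the product of its generators' squares).
B^2 = -81 — the negative square puts this in the circular regime; l = 9, alpha*l = - \frac{\pi}{2}, so exp(alpha B) = cos(- \frac{\pi}{2}) + (sin(- \frac{\pi}{2})/9)*B = 0 + (- \frac{1}{9})*B.
Answer: -e_{1} e_{2}


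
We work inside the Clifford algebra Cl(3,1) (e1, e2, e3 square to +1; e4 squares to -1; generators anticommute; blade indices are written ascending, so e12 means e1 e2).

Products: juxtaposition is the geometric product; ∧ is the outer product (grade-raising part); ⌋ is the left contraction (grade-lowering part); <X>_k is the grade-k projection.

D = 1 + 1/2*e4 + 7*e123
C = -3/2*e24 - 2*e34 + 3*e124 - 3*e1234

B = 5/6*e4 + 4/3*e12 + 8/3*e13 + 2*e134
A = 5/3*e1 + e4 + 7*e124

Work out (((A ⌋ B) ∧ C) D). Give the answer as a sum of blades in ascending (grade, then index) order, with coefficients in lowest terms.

step 1: -5/6 + 20/9*e2 + 40/9*e3 - 2*e13 + 10/3*e34
step 2: 5/4*e24 + 5/3*e34 - 5/2*e124 + 20/9*e234 + 77/6*e1234
step 3: -5/8*e2 - 5/6*e3 + 539/6*e4 + 5/4*e12 + 140/9*e14 - 10/9*e23 + 5/4*e24 - 95/6*e34 - 77/12*e123 - 85/6*e124 + 35/4*e134 + 20/9*e234 + 77/6*e1234
Answer: -5/8*e2 - 5/6*e3 + 539/6*e4 + 5/4*e12 + 140/9*e14 - 10/9*e23 + 5/4*e24 - 95/6*e34 - 77/12*e123 - 85/6*e124 + 35/4*e134 + 20/9*e234 + 77/6*e1234


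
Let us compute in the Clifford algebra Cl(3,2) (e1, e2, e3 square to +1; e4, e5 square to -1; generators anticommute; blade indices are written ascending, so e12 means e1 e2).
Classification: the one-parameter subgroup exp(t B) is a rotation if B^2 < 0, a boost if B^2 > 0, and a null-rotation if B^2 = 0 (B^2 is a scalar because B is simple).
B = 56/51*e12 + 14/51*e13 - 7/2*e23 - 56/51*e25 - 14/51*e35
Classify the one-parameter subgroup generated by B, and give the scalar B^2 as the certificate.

B^2 term by term: the squares give (56/51)^2*(e12)^2 + (14/51)^2*(e13)^2 + (-7/2)^2*(e23)^2 + (-56/51)^2*(e25)^2 + (-14/51)^2*(e35)^2 = 3136/2601*(-1) + 196/2601*(-1) + 49/4*(-1) + 3136/2601*(+1) + 196/2601*(+1) = -49/4 (each basis 2-blade squares to minus the product of its generators' squares); cross terms between blades sharing an index anticommute and cancel; the commuting (index-disjoint) pairs give grade-4 terms 2*c*c'*(blade product), which cancel blade by blade — e1235: -1568/2601 + 1568/2601 = 0 — confirming B is simple. So B^2 = -49/4.
Answer: rotation, certificate B^2 = -49/4. Because -49/4 is invariant under every versor sandwich, the classification follows from its sign alone.


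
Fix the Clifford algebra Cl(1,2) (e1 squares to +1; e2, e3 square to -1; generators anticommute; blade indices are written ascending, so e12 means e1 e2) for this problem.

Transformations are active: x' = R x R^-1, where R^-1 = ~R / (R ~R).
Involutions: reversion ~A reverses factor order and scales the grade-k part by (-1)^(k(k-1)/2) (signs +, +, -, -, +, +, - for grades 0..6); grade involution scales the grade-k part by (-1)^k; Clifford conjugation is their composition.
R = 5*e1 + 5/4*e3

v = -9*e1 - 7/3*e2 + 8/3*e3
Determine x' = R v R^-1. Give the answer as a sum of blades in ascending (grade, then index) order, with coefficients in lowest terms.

~R = 5*e1 + 5/4*e3, and R ~R = 375/16, so R^-1 = ~R / (375/16).
R v = -145/3 - 35/3*e12 + 295/12*e13 + 35/12*e23
Answer: -523/45*e1 + 7/3*e2 - 352/45*e3


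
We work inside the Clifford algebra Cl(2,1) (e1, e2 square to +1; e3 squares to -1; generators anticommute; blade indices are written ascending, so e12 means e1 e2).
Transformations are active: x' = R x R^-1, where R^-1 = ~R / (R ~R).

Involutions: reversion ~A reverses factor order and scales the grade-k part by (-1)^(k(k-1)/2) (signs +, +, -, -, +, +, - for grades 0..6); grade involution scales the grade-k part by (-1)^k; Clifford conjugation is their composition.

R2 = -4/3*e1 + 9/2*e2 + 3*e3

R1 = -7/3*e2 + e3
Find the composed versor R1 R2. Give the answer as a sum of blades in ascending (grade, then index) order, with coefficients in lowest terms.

Distribute over the terms of R1 (each basis-blade product reordered to ascending indices, repeated generators contracted through their squares):
(-7/3*e2) R2 = -21/2 - 28/9*e12 - 7*e23
(e3) R2 = -3 + 4/3*e13 - 9/2*e23
Summing the partial products and collecting blades:
Answer: -27/2 - 28/9*e12 + 4/3*e13 - 23/2*e23


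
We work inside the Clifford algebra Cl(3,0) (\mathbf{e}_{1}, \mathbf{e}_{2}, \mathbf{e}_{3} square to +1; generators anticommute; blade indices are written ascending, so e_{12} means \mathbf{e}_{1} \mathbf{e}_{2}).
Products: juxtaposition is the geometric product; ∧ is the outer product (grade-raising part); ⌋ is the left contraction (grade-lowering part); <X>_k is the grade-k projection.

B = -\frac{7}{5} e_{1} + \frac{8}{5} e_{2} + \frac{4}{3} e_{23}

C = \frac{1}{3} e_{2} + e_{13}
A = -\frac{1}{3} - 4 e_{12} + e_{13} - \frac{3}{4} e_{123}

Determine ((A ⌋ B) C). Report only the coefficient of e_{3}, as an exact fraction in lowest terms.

step 1: \frac{7}{15} e_{1} - \frac{8}{15} e_{2} - \frac{4}{9} e_{23}
step 2: -\frac{8}{45} + \frac{83}{135} e_{3} - \frac{13}{45} e_{12} + \frac{8}{15} e_{123}
Answer: \frac{83}{135}


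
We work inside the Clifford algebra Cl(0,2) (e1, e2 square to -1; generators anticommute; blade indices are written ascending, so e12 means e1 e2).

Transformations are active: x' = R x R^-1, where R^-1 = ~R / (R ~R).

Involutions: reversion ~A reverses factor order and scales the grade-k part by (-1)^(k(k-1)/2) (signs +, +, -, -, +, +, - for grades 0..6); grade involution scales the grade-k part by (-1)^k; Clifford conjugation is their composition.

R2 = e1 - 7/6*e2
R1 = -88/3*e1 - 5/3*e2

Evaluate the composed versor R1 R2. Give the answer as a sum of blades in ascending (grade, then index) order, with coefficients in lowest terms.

Distribute over the terms of R1 (each basis-blade product reordered to ascending indices, repeated generators contracted through their squares):
(-88/3*e1) R2 = 88/3 + 308/9*e12
(-5/3*e2) R2 = -35/18 + 5/3*e12
Summing the partial products and collecting blades:
Answer: 493/18 + 323/9*e12


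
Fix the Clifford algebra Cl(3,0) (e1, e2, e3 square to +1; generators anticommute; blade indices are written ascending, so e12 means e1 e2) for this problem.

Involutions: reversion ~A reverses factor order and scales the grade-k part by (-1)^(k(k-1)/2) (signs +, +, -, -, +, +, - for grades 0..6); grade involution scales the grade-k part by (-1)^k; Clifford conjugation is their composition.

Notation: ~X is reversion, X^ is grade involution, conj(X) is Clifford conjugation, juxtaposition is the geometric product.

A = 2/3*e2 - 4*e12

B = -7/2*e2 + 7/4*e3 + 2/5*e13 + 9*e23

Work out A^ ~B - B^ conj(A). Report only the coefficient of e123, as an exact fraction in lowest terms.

first term: 7/3 + 14*e1 + 6*e3 + 36*e13 - 83/30*e23 - 109/15*e123
second term: -7/3 - 14*e1 + 6*e3 - 36*e13 + 13/30*e23 - 101/15*e123
Answer: -8/15


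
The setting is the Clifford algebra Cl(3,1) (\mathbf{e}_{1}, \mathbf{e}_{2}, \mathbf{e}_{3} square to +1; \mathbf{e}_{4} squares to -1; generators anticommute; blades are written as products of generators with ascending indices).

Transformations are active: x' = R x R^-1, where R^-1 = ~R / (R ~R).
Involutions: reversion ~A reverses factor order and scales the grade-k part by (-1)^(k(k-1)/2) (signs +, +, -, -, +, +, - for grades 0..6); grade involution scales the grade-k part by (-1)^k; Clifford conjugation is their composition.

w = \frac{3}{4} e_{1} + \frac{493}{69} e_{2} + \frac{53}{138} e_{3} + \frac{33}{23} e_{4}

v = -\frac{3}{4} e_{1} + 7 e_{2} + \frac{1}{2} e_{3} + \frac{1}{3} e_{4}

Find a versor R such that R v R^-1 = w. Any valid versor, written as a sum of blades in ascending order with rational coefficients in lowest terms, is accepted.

Construction: equal norms (both \frac{7157}{144}) license R = v + w = \frac{976}{69} e_{2} + \frac{61}{69} e_{3} + \frac{122}{69} e_{4} — nothing changes along that direction, while (v - w)/2 changes sign, so v maps onto w.
Answer: \frac{976}{69} e_{2} + \frac{61}{69} e_{3} + \frac{122}{69} e_{4}


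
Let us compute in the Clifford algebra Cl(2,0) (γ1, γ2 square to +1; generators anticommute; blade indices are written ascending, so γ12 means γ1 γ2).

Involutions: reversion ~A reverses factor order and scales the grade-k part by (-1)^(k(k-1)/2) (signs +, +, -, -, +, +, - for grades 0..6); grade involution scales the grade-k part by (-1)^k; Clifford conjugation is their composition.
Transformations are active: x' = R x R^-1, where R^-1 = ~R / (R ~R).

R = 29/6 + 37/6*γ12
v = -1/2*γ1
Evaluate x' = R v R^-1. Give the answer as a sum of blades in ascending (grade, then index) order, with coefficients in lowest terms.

~R = 29/6 - 37/6*γ12, and R ~R = 1105/18, so R^-1 = ~R / (1105/18).
R v = -29/12*γ1 + 37/12*γ2
Answer: 132/1105*γ1 + 1073/2210*γ2


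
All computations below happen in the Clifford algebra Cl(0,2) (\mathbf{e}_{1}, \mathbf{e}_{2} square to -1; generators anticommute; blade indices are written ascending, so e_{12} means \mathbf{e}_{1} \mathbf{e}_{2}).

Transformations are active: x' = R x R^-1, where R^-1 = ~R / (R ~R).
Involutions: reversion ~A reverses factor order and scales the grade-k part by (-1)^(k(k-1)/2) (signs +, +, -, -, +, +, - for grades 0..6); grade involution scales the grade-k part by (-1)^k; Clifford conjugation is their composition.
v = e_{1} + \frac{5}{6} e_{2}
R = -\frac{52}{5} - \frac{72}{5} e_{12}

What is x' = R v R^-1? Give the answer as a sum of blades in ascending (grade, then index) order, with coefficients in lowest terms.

~R = -\frac{52}{5} + \frac{72}{5} e_{12}, and R ~R = \frac{7888}{25}, so R^-1 = ~R / (\frac{7888}{25}).
R v = \frac{8}{5} e_{1} - \frac{346}{15} e_{2}
Answer: -\frac{545}{493} e_{1} + \frac{2033}{2958} e_{2}


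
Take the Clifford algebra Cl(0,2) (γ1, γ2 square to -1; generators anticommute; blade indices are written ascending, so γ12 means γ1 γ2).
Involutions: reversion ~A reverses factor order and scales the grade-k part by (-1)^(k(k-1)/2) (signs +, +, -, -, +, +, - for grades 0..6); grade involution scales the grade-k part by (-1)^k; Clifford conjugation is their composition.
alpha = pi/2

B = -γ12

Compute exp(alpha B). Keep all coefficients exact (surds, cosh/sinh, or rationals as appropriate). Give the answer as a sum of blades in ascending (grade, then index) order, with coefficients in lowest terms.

B^2 = (-1)^2*(γ12)^2 = 1*(-1) = -1 (a basis 2-blade squares to minus the product of its generators' squares).
B^2 = -1 — the series telescopes trigonometrically here: l = 1, alpha*l = pi/2, so exp(alpha B) = cos(pi/2) + (sin(pi/2)/1)*B = 0 + (1)*B.
Answer: -γ12


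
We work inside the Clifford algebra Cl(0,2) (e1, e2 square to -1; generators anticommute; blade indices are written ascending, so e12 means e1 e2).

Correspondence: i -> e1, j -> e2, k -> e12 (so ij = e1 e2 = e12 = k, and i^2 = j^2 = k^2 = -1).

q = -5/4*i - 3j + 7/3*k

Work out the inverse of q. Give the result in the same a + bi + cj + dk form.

In blades: q = -5/4*e1 - 3*e2 + 7/3*e12.
With qbar = 5/4*e1 + 3*e2 - 7/3*e12 (scalar fixed, mapped units negated), q qbar = 2305/144 (the sum of squared coefficients), so q^-1 = qbar / (2305/144) = 36/461*e1 + 432/2305*e2 - 336/2305*e12; translating back:
Answer: 36/461*i + 432/2305*j - 336/2305*k


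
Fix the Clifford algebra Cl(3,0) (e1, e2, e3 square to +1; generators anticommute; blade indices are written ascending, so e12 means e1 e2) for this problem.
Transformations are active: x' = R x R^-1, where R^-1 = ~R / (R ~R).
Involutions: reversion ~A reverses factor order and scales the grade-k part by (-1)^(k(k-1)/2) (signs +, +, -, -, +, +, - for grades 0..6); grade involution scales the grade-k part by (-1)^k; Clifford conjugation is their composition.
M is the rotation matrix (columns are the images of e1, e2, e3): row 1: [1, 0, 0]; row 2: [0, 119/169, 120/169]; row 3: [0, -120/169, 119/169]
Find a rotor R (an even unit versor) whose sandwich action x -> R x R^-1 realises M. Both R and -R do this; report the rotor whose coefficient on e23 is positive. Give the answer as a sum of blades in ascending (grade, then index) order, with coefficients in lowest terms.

Method: write R = a + b12*e12 + b13*e13 + b23*e23 with a^2 + b12^2 + b13^2 + b23^2 = 1 (so R^-1 = ~R). Expanding the columns R e_j ~R gives tr M = 4a^2 - 1 and, from the antisymmetric part, M21 - M12 = -4a*b12, M13 - M31 = 4a*b13, M32 - M23 = -4a*b23.
Here tr M = 407/169, so a^2 = (1 + tr M)/4 = 144/169 and a = ±12/13. Taking a = 12/13: M21 - M12 = 0, M13 - M31 = 0, M32 - M23 = -240/169, giving b12 = 0, b13 = 0, b23 = 5/13, i.e. R = 12/13 + 5/13*e23.
Its e23 coefficient is already positive.
Answer: 12/13 + 5/13*e23. Uniqueness: Spin(3) -> SO(3) maps R and -R to the same rotation of trace 407/169; fixing the sign of the e23 coefficient removes the ambiguity.


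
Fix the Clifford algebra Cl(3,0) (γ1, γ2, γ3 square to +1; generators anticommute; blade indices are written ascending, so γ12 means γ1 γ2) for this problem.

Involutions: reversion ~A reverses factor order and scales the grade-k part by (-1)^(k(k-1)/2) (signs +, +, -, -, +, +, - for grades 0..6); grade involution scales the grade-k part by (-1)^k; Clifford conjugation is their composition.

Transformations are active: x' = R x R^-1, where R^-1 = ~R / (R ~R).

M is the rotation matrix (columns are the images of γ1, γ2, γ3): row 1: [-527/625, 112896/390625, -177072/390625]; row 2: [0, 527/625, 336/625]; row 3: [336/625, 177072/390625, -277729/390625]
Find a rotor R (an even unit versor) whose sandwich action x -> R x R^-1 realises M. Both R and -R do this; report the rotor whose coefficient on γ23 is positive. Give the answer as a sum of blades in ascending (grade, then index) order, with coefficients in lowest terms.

Method: write R = a + b12*γ12 + b13*γ13 + b23*γ23 with a^2 + b12^2 + b13^2 + b23^2 = 1 (so R^-1 = ~R). Expanding the columns R e_j ~R gives tr M = 4a^2 - 1 and, from the antisymmetric part, M21 - M12 = -4a*b12, M13 - M31 = 4a*b13, M32 - M23 = -4a*b23.
Here tr M = -277729/390625, so a^2 = (1 + tr M)/4 = 28224/390625 and a = ±168/625. Taking a = 168/625: M21 - M12 = -112896/390625, M13 - M31 = -387072/390625, M32 - M23 = -32928/390625, giving b12 = 168/625, b13 = -576/625, b23 = 49/625, i.e. R = 168/625 + 168/625*γ12 - 576/625*γ13 + 49/625*γ23.
Its γ23 coefficient is already positive.
Answer: 168/625 + 168/625*γ12 - 576/625*γ13 + 49/625*γ23. Key observation: the double cover Spin(3) -> SO(3) sends R and -R to the same matrix (trace -277729/390625 here), so the stated sign of the γ23 coefficient is what selects one sheet.


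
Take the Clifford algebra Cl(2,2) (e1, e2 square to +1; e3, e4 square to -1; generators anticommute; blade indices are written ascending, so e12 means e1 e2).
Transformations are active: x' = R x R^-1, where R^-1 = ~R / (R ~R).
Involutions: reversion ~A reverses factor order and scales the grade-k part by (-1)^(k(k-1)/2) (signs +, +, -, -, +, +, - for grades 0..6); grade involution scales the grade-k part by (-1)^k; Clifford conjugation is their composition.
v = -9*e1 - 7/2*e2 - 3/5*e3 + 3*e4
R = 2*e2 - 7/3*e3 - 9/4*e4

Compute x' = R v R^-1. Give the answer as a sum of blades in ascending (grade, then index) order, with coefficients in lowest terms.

~R = 2*e2 - 7/3*e3 - 9/4*e4, and R ~R = -937/144, so R^-1 = ~R / (-937/144).
R v = -33/20 + 18*e12 - 21*e13 - 81/4*e14 - 281/30*e23 - 15/8*e24 - 167/20*e34
Answer: 9*e1 + 42299/9370*e2 - 2733/4685*e3 - 19401/4685*e4


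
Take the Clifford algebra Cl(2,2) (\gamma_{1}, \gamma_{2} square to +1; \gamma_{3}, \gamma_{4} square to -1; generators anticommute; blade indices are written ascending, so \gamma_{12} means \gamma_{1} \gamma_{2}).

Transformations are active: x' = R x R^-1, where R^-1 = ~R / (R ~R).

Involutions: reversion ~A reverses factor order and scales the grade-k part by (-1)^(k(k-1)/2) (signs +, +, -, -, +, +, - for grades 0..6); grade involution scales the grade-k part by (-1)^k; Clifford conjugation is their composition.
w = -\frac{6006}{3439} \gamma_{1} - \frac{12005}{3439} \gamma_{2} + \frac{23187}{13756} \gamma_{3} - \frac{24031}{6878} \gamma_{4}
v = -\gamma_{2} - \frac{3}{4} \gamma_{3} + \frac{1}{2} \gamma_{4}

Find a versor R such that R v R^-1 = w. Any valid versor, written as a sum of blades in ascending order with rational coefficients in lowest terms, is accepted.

Sketch: the shared square \frac{3}{16} makes R = v + w = -\frac{6006}{3439} \gamma_{1} - \frac{15444}{3439} \gamma_{2} + \frac{6435}{6878} \gamma_{3} - \frac{10296}{3439} \gamma_{4} the natural versor; its sandwich fixes that direction, negates (v - w)/2, and sends v to w.
Answer: -\frac{6006}{3439} \gamma_{1} - \frac{15444}{3439} \gamma_{2} + \frac{6435}{6878} \gamma_{3} - \frac{10296}{3439} \gamma_{4}


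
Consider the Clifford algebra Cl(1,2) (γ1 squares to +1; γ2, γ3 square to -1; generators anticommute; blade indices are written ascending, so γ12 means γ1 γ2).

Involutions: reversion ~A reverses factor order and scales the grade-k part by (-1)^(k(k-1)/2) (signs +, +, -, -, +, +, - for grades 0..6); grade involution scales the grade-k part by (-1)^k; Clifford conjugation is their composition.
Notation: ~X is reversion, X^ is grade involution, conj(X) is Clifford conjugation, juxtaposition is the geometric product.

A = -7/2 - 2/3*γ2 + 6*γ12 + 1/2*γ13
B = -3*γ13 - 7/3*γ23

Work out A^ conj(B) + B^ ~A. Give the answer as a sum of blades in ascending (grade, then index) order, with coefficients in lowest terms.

first term: 3/2 - 14/9*γ3 + 7/6*γ12 - 49/2*γ13 - 157/6*γ23 - 2*γ123
second term: 3/2 + 14/9*γ3 - 7/6*γ12 + 49/2*γ13 + 157/6*γ23 - 2*γ123
Answer: 3 - 4*γ123


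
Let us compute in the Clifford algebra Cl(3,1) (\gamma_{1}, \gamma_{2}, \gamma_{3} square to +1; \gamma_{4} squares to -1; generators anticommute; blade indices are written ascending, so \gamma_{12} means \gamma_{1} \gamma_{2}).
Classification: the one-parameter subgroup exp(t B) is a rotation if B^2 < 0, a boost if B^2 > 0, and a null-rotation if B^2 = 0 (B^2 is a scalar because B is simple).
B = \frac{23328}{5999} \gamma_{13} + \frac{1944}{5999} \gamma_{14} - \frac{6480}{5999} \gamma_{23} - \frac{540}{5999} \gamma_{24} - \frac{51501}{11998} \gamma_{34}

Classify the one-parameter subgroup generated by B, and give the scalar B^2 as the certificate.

B^2 term by term: the squares give (\frac{23328}{5999})^2*(\gamma_{13})^2 + (\frac{1944}{5999})^2*(\gamma_{14})^2 + (-\frac{6480}{5999})^2*(\gamma_{23})^2 + (-\frac{540}{5999})^2*(\gamma_{24})^2 + (-\frac{51501}{11998})^2*(\gamma_{34})^2 = \frac{544195584}{35988001}*(-1) + \frac{3779136}{35988001}*(+1) + \frac{41990400}{35988001}*(-1) + \frac{291600}{35988001}*(+1) + \frac{2652353001}{143952004}*(+1) = \frac{9}{4} (each basis 2-blade squares to minus the product of its generators' squares); cross terms between blades sharing an index anticommute and cancel; the commuting (index-disjoint) pairs give grade-4 terms 2*c*c'*(blade product), which cancel blade by blade — \gamma_{1234}: \frac{25194240}{35988001} - \frac{25194240}{35988001} = 0 — confirming B is simple. So B^2 = \frac{9}{4}.
Answer: boost, certificate B^2 = \frac{9}{4}. Why this suffices: the scalar \frac{9}{4} survives any versor conjugation, so its sign alone determines the class however B is presented.


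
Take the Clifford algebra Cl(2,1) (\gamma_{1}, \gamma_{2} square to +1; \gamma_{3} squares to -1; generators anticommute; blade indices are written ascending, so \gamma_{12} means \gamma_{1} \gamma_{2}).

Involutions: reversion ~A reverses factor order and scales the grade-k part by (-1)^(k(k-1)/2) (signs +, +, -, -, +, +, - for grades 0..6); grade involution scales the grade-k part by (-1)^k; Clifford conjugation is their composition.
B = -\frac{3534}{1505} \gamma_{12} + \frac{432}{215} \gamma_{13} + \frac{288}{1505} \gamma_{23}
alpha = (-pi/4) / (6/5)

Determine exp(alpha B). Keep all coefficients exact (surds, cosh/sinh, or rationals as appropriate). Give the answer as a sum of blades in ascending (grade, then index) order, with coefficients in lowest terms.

B^2 term by term: the squares give (-\frac{3534}{1505})^2*(\gamma_{12})^2 + (\frac{432}{215})^2*(\gamma_{13})^2 + (\frac{288}{1505})^2*(\gamma_{23})^2 = \frac{12489156}{2265025}*(-1) + \frac{186624}{46225}*(+1) + \frac{82944}{2265025}*(+1) = -\frac{36}{25} (each basis 2-blade squares to minus the product of its generators' squares); cross terms between blades sharing an index anticommute and cancel. So B^2 = -\frac{36}{25}.
B^2 = -\frac{36}{25} — B^2 < 0, so the exponential closes trigonometrically: l = \frac{6}{5}, alpha*l = - \frac{\pi}{4}, so exp(alpha B) = cos(- \frac{\pi}{4}) + (sin(- \frac{\pi}{4})/(\frac{6}{5}))*B = \frac{\sqrt{2}}{2} + (- \frac{5 \sqrt{2}}{12})*B.
Answer: \frac{\sqrt{2}}{2} + \frac{589 \sqrt{2}}{602} \gamma_{12} - \frac{36 \sqrt{2}}{43} \gamma_{13} - \frac{24 \sqrt{2}}{301} \gamma_{23}


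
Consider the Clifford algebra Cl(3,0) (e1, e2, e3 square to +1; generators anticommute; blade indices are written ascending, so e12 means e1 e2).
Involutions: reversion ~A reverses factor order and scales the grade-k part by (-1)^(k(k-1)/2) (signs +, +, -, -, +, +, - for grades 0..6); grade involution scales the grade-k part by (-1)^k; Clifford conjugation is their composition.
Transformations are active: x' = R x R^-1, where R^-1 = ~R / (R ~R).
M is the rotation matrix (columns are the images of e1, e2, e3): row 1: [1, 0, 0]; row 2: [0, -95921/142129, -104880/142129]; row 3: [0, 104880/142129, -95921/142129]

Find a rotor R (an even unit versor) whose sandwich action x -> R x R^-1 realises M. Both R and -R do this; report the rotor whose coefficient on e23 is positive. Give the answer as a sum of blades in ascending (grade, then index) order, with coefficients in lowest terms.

Method: write R = a + b12*e12 + b13*e13 + b23*e23 with a^2 + b12^2 + b13^2 + b23^2 = 1 (so R^-1 = ~R). Expanding the columns R e_j ~R gives tr M = 4a^2 - 1 and, from the antisymmetric part, M21 - M12 = -4a*b12, M13 - M31 = 4a*b13, M32 - M23 = -4a*b23.
Here tr M = -49713/142129, so a^2 = (1 + tr M)/4 = 23104/142129 and a = ±152/377. Taking a = 152/377: M21 - M12 = 0, M13 - M31 = 0, M32 - M23 = 209760/142129, giving b12 = 0, b13 = 0, b23 = -345/377, i.e. R = 152/377 - 345/377*e23.
Its e23 coefficient is negative, so report the other preimage -R.
Answer: -152/377 + 345/377*e23. Note: both R and -R realise this M (trace -49713/142129); the covering map identifies them, and the e23-coefficient sign is the tie-breaker.


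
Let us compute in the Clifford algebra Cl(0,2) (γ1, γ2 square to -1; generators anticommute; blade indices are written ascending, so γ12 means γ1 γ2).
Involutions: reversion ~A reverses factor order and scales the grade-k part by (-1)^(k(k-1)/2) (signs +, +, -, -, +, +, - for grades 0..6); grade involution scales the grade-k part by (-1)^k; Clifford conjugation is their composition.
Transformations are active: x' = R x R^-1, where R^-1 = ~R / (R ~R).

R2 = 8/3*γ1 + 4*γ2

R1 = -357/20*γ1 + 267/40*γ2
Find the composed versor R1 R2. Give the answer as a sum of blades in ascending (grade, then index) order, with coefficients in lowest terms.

Distribute over the terms of R1 (each basis-blade product reordered to ascending indices, repeated generators contracted through their squares):
(-357/20*γ1) R2 = 238/5 - 357/5*γ12
(267/40*γ2) R2 = -267/10 - 89/5*γ12
Summing the partial products and collecting blades:
Answer: 209/10 - 446/5*γ12


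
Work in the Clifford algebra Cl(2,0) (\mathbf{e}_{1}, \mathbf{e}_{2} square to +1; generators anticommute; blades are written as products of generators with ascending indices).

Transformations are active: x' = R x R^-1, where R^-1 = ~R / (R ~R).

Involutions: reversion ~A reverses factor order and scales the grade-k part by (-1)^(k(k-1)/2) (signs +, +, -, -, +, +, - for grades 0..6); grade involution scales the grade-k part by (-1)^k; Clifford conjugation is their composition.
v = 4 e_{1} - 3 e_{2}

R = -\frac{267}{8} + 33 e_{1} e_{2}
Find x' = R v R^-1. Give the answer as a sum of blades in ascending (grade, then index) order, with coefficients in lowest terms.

~R = -\frac{267}{8} - 33 e_{1} e_{2}, and R ~R = \frac{140985}{64}, so R^-1 = ~R / (\frac{140985}{64}).
R v = -\frac{465}{2} e_{1} - \frac{255}{8} e_{2}
Answer: \frac{9540}{3133} e_{1} + \frac{12425}{3133} e_{2}


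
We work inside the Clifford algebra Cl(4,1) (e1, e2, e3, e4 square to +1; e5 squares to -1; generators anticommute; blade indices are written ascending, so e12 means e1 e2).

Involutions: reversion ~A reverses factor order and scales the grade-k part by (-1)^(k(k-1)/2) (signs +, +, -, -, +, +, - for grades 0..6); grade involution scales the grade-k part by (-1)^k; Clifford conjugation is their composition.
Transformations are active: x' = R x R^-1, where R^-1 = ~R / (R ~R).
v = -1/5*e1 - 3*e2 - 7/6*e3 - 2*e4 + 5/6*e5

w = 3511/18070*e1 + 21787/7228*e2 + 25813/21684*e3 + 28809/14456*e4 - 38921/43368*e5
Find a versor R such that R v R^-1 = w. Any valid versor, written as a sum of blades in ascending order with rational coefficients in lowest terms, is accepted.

The midline construction: v and w both square to 1028/75, so reflecting in their sum -103/18070*e1 + 103/7228*e2 + 515/21684*e3 - 103/14456*e4 - 927/14456*e5 exchanges them.
Answer: -103/18070*e1 + 103/7228*e2 + 515/21684*e3 - 103/14456*e4 - 927/14456*e5


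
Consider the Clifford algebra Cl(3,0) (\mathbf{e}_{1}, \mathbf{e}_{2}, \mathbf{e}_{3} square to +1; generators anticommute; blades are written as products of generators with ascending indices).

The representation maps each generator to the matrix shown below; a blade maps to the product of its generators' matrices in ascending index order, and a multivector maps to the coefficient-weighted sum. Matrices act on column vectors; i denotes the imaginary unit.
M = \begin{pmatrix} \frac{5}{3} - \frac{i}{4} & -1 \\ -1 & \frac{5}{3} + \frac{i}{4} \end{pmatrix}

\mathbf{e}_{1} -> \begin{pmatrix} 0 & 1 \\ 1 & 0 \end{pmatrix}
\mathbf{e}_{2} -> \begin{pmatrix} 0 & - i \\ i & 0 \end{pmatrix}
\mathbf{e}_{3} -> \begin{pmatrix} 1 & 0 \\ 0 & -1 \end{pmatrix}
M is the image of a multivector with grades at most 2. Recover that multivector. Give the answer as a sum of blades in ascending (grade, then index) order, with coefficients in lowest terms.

Method: 1, rho(e_{1}), rho(e_{2}), rho(e_{3}) form a trace-orthogonal basis of the 2x2 complex matrices (tr(X Y) = 2 if X = Y, else 0), so M = m0*1 + m1*rho(e_{1}) + m2*rho(e_{2}) + m3*rho(e_{3}) with m0 = tr(M)/2 = \frac{5}{3}, m1 = tr(M rho(e_{1}))/2 = -1, m2 = tr(M rho(e_{2}))/2 = 0, m3 = tr(M rho(e_{3}))/2 = - \frac{i}{4}.
Multiplying table entries, the bivector images are rho(e_{1} e_{2}) = i*rho(e_{3}), rho(e_{1} e_{3}) = -i*rho(e_{2}), rho(e_{2} e_{3}) = i*rho(e_{1}); with real blade coefficients the real parts of m0..m3 are the coefficients of 1, e_{1}, e_{2}, e_{3} and the imaginary parts give the bivectors (e_{2} e_{3}: Im m1, e_{1} e_{3}: -Im m2, e_{1} e_{2}: Im m3).
Answer: \frac{5}{3} - e_{1} - \frac{1}{4} e_{1} e_{2}


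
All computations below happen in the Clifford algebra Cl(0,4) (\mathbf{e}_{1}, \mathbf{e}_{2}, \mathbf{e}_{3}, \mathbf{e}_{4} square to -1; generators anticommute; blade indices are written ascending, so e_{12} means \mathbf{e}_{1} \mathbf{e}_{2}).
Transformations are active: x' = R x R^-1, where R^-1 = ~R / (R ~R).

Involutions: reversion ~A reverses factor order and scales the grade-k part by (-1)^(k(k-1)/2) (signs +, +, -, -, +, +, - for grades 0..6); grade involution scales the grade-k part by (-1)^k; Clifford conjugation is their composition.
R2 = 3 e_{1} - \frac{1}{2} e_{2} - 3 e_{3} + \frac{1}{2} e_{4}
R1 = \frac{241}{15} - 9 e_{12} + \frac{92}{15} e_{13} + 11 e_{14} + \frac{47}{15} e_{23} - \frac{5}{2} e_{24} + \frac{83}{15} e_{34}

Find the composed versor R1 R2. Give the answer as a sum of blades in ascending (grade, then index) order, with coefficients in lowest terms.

Distribute over the terms of R2 (each basis-blade product reordered to ascending indices, repeated generators contracted through their squares):
R1 (3 e_{1}) = \frac{241}{5} e_{1} - 27 e_{2} + \frac{92}{5} e_{3} + 33 e_{4} + \frac{47}{5} e_{123} - \frac{15}{2} e_{124} + \frac{83}{5} e_{134}
R1 (-\frac{1}{2} e_{2}) = -\frac{9}{2} e_{1} - \frac{241}{30} e_{2} - \frac{47}{30} e_{3} + \frac{5}{4} e_{4} + \frac{46}{15} e_{123} + \frac{11}{2} e_{124} - \frac{83}{30} e_{234}
R1 (-3 e_{3}) = \frac{92}{5} e_{1} + \frac{47}{5} e_{2} - \frac{241}{5} e_{3} - \frac{83}{5} e_{4} + 27 e_{123} + 33 e_{134} - \frac{15}{2} e_{234}
R1 (\frac{1}{2} e_{4}) = -\frac{11}{2} e_{1} + \frac{5}{4} e_{2} - \frac{83}{30} e_{3} + \frac{241}{30} e_{4} - \frac{9}{2} e_{124} + \frac{46}{15} e_{134} + \frac{47}{30} e_{234}
Summing the partial products and collecting blades:
Answer: \frac{283}{5} e_{1} - \frac{1463}{60} e_{2} - \frac{512}{15} e_{3} + \frac{1541}{60} e_{4} + \frac{592}{15} e_{123} - \frac{13}{2} e_{124} + \frac{158}{3} e_{134} - \frac{87}{10} e_{234}


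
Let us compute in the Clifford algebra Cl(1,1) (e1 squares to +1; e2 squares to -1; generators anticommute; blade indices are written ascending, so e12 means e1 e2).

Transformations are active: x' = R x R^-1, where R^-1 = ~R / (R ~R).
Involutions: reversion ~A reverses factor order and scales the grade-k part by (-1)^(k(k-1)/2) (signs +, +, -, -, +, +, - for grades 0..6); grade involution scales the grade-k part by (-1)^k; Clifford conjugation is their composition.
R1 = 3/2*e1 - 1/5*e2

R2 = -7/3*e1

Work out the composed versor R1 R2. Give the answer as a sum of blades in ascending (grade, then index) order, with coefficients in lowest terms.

Distribute over the terms of R2 (each basis-blade product reordered to ascending indices, repeated generators contracted through their squares):
R1 (-7/3*e1) = -7/2 - 7/15*e12
Answer: -7/2 - 7/15*e12


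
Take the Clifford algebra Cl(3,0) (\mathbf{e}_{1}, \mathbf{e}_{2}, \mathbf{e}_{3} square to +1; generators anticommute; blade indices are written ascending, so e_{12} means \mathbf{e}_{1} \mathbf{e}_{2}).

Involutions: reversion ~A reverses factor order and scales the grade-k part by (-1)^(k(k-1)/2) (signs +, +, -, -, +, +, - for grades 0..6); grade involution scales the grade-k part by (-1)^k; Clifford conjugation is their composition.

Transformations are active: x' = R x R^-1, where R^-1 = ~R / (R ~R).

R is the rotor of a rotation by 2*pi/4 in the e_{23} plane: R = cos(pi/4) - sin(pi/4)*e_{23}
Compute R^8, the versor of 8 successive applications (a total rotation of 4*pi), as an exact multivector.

Because a rotor carries half the rotation angle, composing 8 copies of this e_{23}-plane rotor multiplies the phase: 8*(pi/4) = 2 \pi, hence R^8 = cos(2 \pi) - sin(2 \pi)*e_{23}.
cos(2 \pi) = 1 and sin(2 \pi) = 0, so R^8 = 1. The total rotation 4*pi is 2 full turns, so every vector returns to itself, yet the rotor is +1, back on the identity sheet (an even number of 2*pi turns).
Answer: 1


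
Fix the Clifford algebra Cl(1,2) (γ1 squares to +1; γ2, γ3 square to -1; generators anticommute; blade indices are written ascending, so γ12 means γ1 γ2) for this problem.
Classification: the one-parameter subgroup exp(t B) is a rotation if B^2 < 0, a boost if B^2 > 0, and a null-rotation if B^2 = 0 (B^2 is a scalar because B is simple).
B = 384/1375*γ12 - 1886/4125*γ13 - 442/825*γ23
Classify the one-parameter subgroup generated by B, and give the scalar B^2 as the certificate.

B^2 term by term: the squares give (384/1375)^2*(γ12)^2 + (-1886/4125)^2*(γ13)^2 + (-442/825)^2*(γ23)^2 = 147456/1890625*(+1) + 3556996/17015625*(+1) + 195364/680625*(-1) = 0 (each basis 2-blade squares to minus the product of its generators' squares); cross terms between blades sharing an index anticommute and cancel. So B^2 = 0.
Answer: null-rotation, certificate B^2 = 0. The class reads off the invariant scalar 0 directly.


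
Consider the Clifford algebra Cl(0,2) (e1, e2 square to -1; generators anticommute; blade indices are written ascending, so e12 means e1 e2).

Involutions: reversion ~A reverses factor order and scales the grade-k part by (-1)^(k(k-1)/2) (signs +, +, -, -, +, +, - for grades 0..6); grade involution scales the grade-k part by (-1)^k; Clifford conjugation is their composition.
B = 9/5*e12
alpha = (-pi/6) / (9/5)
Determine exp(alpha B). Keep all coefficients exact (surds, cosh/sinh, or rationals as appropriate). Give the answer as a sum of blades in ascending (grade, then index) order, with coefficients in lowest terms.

B^2 = (9/5)^2*(e12)^2 = 81/25*(-1) = -81/25 (a basis 2-blade squares to minus the product of its generators' squares).
B^2 = -81/25 — since the square is negative, the closed form is circular: l = 9/5, alpha*l = -pi/6, so exp(alpha B) = cos(-pi/6) + (sin(-pi/6)/(9/5))*B = sqrt(3)/2 + (-5/18)*B.
Answer: sqrt(3)/2 - 1/2*e12


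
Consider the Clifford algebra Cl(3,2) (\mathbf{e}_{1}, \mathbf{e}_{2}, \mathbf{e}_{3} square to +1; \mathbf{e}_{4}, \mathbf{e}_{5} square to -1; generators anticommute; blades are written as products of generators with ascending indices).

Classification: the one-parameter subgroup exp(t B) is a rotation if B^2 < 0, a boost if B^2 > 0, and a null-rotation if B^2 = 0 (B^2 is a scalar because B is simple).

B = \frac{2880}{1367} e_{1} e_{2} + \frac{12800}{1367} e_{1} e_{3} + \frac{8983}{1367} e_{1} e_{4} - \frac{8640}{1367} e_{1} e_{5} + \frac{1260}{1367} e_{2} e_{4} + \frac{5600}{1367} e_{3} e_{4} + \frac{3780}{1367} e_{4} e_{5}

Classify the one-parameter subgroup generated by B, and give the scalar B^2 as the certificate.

B^2 term by term: the squares give (\frac{2880}{1367})^2*(e_{1} e_{2})^2 + (\frac{12800}{1367})^2*(e_{1} e_{3})^2 + (\frac{8983}{1367})^2*(e_{1} e_{4})^2 + (-\frac{8640}{1367})^2*(e_{1} e_{5})^2 + (\frac{1260}{1367})^2*(e_{2} e_{4})^2 + (\frac{5600}{1367})^2*(e_{3} e_{4})^2 + (\frac{3780}{1367})^2*(e_{4} e_{5})^2 = \frac{8294400}{1868689}*(-1) + \frac{163840000}{1868689}*(-1) + \frac{80694289}{1868689}*(+1) + \frac{74649600}{1868689}*(+1) + \frac{1587600}{1868689}*(+1) + \frac{31360000}{1868689}*(+1) + \frac{14288400}{1868689}*(-1) = 1 (each basis 2-blade squares to minus the product of its generators' squares); cross terms between blades sharing an index anticommute and cancel; the commuting (index-disjoint) pairs give grade-4 terms 2*c*c'*(blade product), which cancel blade by blade — e_{1} e_{2} e_{3} e_{4}: \frac{32256000}{1868689} - \frac{32256000}{1868689} = 0; e_{1} e_{2} e_{4} e_{5}: \frac{21772800}{1868689} - \frac{21772800}{1868689} = 0; e_{1} e_{3} e_{4} e_{5}: \frac{96768000}{1868689} - \frac{96768000}{1868689} = 0 — confirming B is simple. So B^2 = 1.
Answer: boost, certificate B^2 = 1. B^2 = 1 is basis-independent, so its sign is the whole story.


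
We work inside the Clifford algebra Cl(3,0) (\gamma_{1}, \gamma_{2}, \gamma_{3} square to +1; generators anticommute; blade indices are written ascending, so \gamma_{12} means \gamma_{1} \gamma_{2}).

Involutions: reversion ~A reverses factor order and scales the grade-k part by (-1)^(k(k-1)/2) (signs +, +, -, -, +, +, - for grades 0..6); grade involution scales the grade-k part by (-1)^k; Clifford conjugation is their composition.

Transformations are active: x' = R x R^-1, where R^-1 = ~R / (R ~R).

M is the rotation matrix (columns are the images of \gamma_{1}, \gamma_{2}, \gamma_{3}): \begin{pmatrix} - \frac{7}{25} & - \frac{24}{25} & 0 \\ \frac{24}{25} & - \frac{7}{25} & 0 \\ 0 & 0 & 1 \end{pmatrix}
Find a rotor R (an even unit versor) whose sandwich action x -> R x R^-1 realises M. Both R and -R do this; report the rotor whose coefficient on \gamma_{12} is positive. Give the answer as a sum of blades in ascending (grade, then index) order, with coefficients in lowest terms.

Method: write R = a + b12*\gamma_{12} + b13*\gamma_{13} + b23*\gamma_{23} with a^2 + b12^2 + b13^2 + b23^2 = 1 (so R^-1 = ~R). Expanding the columns R e_j ~R gives tr M = 4a^2 - 1 and, from the antisymmetric part, M21 - M12 = -4a*b12, M13 - M31 = 4a*b13, M32 - M23 = -4a*b23.
Here tr M = \frac{11}{25}, so a^2 = (1 + tr M)/4 = \frac{9}{25} and a = ±\frac{3}{5}. Taking a = \frac{3}{5}: M21 - M12 = \frac{48}{25}, M13 - M31 = 0, M32 - M23 = 0, giving b12 = -\frac{4}{5}, b13 = 0, b23 = 0, i.e. R = \frac{3}{5} - \frac{4}{5} \gamma_{12}.
Its \gamma_{12} coefficient is negative, so report the other preimage -R.
Answer: -\frac{3}{5} + \frac{4}{5} \gamma_{12}. Note: both R and -R realise this M (trace \frac{11}{25}); the covering map identifies them, and the \gamma_{12}-coefficient sign is the tie-breaker.


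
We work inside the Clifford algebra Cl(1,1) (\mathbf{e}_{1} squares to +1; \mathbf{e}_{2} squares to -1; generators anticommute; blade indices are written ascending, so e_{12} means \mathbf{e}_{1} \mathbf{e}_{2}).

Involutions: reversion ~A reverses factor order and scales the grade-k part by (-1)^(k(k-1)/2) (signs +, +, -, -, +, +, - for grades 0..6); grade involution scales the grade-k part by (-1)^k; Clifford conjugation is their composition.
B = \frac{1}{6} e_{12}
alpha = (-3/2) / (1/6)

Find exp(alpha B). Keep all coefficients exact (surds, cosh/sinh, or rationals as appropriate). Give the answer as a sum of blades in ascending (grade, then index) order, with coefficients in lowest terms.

B^2 = (\frac{1}{6})^2*(e_{12})^2 = \frac{1}{36}*(+1) = \frac{1}{36} (a basis 2-blade squares to minus the product of its generators' squares).
B^2 = \frac{1}{36} — a positive square means the series sums to a boost: l = \frac{1}{6}, alpha*l = - \frac{3}{2}, so exp(alpha B) = cosh(- \frac{3}{2}) + (sinh(- \frac{3}{2})/(\frac{1}{6}))*B = \cosh{\left(\frac{3}{2} \right)} + (- 6 \sinh{\left(\frac{3}{2} \right)})*B.
Answer: \cosh{\left(\frac{3}{2} \right)} - \sinh{\left(\frac{3}{2} \right)} e_{12}


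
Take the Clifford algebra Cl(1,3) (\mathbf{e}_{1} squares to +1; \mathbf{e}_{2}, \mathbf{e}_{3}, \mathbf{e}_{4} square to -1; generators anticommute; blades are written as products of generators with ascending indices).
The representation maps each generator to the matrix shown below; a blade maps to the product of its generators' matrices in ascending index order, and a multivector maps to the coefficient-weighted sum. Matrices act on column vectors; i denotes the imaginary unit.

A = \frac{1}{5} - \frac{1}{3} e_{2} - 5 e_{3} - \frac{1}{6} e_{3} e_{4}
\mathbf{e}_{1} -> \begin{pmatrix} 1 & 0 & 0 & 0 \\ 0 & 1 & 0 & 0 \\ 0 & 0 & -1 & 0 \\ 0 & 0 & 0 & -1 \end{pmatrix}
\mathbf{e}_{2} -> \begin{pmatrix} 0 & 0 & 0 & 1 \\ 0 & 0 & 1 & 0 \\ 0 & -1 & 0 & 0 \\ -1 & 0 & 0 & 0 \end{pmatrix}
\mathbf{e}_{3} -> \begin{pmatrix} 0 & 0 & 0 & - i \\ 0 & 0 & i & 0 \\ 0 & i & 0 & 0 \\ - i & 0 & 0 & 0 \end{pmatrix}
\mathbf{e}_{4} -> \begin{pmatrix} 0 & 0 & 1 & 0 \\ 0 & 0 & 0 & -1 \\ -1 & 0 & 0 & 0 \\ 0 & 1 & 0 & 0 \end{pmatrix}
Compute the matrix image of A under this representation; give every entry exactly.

Bivector images (products of the table entries): rho(e_{3} e_{4}) = rho(\mathbf{e}_{3})rho(\mathbf{e}_{4}) = \begin{pmatrix} 0 & - i & 0 & 0 \\ - i & 0 & 0 & 0 \\ 0 & 0 & 0 & - i \\ 0 & 0 & - i & 0 \end{pmatrix}.
M = (\frac{1}{5})*1 + (-\frac{1}{3})*rho(e_{2}) + (-5)*rho(e_{3}) + (-\frac{1}{6})*rho(e_{3} e_{4}), summed entrywise (1 is the identity matrix):
Answer: \begin{pmatrix} \frac{1}{5} & \frac{i}{6} & 0 & - \frac{1}{3} + 5 i \\ \frac{i}{6} & \frac{1}{5} & - \frac{1}{3} - 5 i & 0 \\ 0 & \frac{1}{3} - 5 i & \frac{1}{5} & \frac{i}{6} \\ \frac{1}{3} + 5 i & 0 & \frac{i}{6} & \frac{1}{5} \end{pmatrix}


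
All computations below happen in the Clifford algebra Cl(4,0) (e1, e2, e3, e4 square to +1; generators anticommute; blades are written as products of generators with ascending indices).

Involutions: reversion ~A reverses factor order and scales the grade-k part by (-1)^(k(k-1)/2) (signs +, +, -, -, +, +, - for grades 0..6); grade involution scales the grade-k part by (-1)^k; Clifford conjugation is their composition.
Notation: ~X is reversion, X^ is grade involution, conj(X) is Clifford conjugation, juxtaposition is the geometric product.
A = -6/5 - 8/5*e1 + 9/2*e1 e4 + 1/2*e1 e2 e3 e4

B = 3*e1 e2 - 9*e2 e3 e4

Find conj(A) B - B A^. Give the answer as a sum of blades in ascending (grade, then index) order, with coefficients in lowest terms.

first term: 9/2*e1 + 24/5*e2 - 18/5*e1 e2 - 27/2*e2 e4 - 3/2*e3 e4 + 81/2*e1 e2 e3 + 54/5*e2 e3 e4 - 72/5*e1 e2 e3 e4
second term: -9/2*e1 - 24/5*e2 - 18/5*e1 e2 - 27/2*e2 e4 - 3/2*e3 e4 + 81/2*e1 e2 e3 + 54/5*e2 e3 e4 + 72/5*e1 e2 e3 e4
Answer: 9*e1 + 48/5*e2 - 144/5*e1 e2 e3 e4
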